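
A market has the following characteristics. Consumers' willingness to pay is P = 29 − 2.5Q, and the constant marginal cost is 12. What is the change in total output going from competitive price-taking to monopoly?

Q falls by 3.4

Under competition P = MC = 12, so Q = (29 − 12)/2.5 = 6.8.
A monopolist chooses Q where MR = MC. MR = 29 − 5Q; setting this equal to 12 gives Q = 3.4 and P = 20.5.
Change in total output: 3.4 − 6.8 = −3.4.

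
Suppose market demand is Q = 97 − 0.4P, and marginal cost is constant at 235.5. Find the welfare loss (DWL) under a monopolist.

DWL = 2.45

Inverting demand: P = 242.5 − 2.5Q.
Under competition P = MC = 235.5, so Q = (242.5 − 235.5)/2.5 = 2.8.
Monopoly sets MR = MC: 242.5 − 5Q = 235.5 ⇒ Q = 1.4, P = 242.5 − 2.5·1.4 = 239.
DWL is the triangle between Q = 1.4 and Q = 2.8: ½·(2.8 − 1.4)·(239 − 235.5) = 2.45.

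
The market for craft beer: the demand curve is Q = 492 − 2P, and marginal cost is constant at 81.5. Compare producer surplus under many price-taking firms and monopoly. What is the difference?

Inverting demand: P = 246 − 0.5Q.
Under competition P = MC = 81.5, so Q = (246 − 81.5)/0.5 = 329.
PS = (81.5 − 81.5)·329 = 0.
A monopolist chooses Q where MR = MC. MR = 246 − Q; setting this equal to 81.5 gives Q = 164.5 and P = 163.75.
PS = (163.75 − 81.5)·164.5 = 13530.125.
Change in producer surplus: 13530.125 − 0 = 13530.125.

PS rises by 13530.125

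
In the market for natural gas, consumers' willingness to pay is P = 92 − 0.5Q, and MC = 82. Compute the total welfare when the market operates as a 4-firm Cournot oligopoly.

TS = 96

With 4 symmetric Cournot firms, each firm's FOC gives 92 − 2.5q = 82, so q = 4, Q = 4·4 = 16, and P = 84.
CS = ½·(92 − 84)·16 = 64; PS = (84 − 82)·16 = 32; TS = 96.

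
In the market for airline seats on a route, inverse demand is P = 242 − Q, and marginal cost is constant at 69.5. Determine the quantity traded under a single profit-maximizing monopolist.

Monopoly sets MR = MC: 242 − 2Q = 69.5 ⇒ Q = 86.25, P = 242 − 86.25 = 155.75.

Q = 86.25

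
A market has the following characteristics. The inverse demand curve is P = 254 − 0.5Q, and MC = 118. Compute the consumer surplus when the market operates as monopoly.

Monopoly sets MR = MC: 254 − Q = 118 ⇒ Q = 136, P = 254 − 0.5·136 = 186.
CS = ½·(254 − 186)·136 = 4624.

CS = 4624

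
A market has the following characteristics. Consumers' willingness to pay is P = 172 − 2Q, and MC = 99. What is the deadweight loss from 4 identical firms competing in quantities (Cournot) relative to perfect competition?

DWL = 53.29

Competitive firms price at marginal cost: P = 99, giving Q = 36.5.
Cournot with 4 identical firms: the symmetric best-response condition is 172 − 10q = 99. Each firm produces q = 7.3, total output Q = 29.2, price P = 113.6.
DWL is the triangle between Q = 29.2 and Q = 36.5: ½·(36.5 − 29.2)·(113.6 − 99) = 53.29.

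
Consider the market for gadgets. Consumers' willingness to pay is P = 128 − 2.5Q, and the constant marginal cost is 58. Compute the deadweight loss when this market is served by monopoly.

DWL = 245

Under competition P = MC = 58, so Q = (128 − 58)/2.5 = 28.
The monopolist equates marginal revenue to marginal cost: 128 − 5Q = 58, so Q = 14. From demand, P = 93.
DWL is the triangle between Q = 14 and Q = 28: ½·(28 − 14)·(93 − 58) = 245.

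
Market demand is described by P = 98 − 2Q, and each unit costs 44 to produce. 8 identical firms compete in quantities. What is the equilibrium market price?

In a 8-firm Cournot equilibrium, symmetry and the first-order condition give q = (98 − 44)/(18) = 3. So Q = 24 and P = 50.

P = 50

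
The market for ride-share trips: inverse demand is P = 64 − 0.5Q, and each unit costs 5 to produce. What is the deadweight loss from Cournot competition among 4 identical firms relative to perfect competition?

Under competition P = MC = 5, so Q = (64 − 5)/0.5 = 118.
Cournot with 4 identical firms: the symmetric best-response condition is 64 − 2.5q = 5. Each firm produces q = 23.6, total output Q = 94.4, price P = 16.8.
DWL is the triangle between Q = 94.4 and Q = 118: ½·(118 − 94.4)·(16.8 − 5) = 139.24.

DWL = 139.24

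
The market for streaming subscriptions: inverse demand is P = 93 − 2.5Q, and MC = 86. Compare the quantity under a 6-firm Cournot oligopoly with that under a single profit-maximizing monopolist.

Cournot: Q = 2.4; Monopoly: Q = 1.4

Cournot with 6 identical firms: the symmetric best-response condition is 93 − 17.5q = 86. Each firm produces q = 0.4, total output Q = 2.4, price P = 87.
A monopolist chooses Q where MR = MC. MR = 93 − 5Q; setting this equal to 86 gives Q = 1.4 and P = 89.5.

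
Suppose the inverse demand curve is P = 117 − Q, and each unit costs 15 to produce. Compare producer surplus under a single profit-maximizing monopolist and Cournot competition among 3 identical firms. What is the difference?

A monopolist chooses Q where MR = MC. MR = 117 − 2Q; setting this equal to 15 gives Q = 51 and P = 66.
PS = (66 − 15)·51 = 2601.
With 3 symmetric Cournot firms, each firm's FOC gives 117 − 4q = 15, so q = 25.5, Q = 3·25.5 = 76.5, and P = 40.5.
PS = (40.5 − 15)·76.5 = 1950.75.
Change in producer surplus: 1950.75 − 2601 = −650.25.

Producer surplus falls by 650.25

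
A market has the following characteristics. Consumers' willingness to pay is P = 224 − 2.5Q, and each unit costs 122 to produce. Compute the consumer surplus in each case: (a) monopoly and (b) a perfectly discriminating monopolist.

The monopolist equates marginal revenue to marginal cost: 224 − 5Q = 122, so Q = 20.4. From demand, P = 173.
CS = ½·(224 − 173)·20.4 = 520.2.
A perfectly discriminating monopolist sells every unit with P(Q) ≥ MC(Q), so output equals the competitive quantity Q = 40.8. Each buyer pays their reservation price, so CS = 0 and the firm captures all surplus.
CS = 0.

Monopoly: CS = 520.2; Perfect PD: CS = 0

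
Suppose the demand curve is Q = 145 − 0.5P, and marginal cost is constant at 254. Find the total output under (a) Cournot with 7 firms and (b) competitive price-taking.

Cournot: Q = 15.75; Competition: Q = 18

Inverting demand: P = 290 − 2Q.
With 7 symmetric Cournot firms, each firm's FOC gives 290 − 16q = 254, so q = 2.25, Q = 7·2.25 = 15.75, and P = 258.5.
Perfect competition: P = MC = 254, so 290 − 2Q = 254 and Q = 18.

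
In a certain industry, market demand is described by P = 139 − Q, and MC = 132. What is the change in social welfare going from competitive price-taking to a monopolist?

Social welfare falls by 6.125

Perfect competition: P = MC = 132, so 139 − Q = 132 and Q = 7.
CS = ½·(139 − 132)·7 = 24.5; PS = (132 − 132)·7 = 0; TS = 24.5.
A monopolist chooses Q where MR = MC. MR = 139 − 2Q; setting this equal to 132 gives Q = 3.5 and P = 135.5.
CS = ½·(139 − 135.5)·3.5 = 6.125; PS = (135.5 − 132)·3.5 = 12.25; TS = 18.375.
Change in social welfare: 18.375 − 24.5 = −6.125.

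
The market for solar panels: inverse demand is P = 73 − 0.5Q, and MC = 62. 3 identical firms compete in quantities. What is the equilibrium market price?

P = 64.75

In a 3-firm Cournot equilibrium, symmetry and the first-order condition give q = (73 − 62)/(2) = 5.5. So Q = 16.5 and P = 64.75.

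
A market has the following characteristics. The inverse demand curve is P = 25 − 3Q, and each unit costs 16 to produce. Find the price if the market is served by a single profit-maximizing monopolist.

A monopolist chooses Q where MR = MC. MR = 25 − 6Q; setting this equal to 16 gives Q = 1.5 and P = 20.5.

P = 20.5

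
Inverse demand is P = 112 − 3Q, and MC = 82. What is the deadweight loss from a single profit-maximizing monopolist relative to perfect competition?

DWL = 37.5

Perfect competition: P = MC = 82, so 112 − 3Q = 82 and Q = 10.
A monopolist chooses Q where MR = MC. MR = 112 − 6Q; setting this equal to 82 gives Q = 5 and P = 97.
DWL is the triangle between Q = 5 and Q = 10: ½·(10 − 5)·(97 − 82) = 37.5.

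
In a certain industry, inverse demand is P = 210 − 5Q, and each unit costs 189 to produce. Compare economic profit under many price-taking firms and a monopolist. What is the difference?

Competitive firms price at marginal cost: P = 189, giving Q = 4.2.
Profit = (189 − 189)·4.2 = 0.
The monopolist equates marginal revenue to marginal cost: 210 − 10Q = 189, so Q = 2.1. From demand, P = 199.5.
Profit = (199.5 − 189)·2.1 = 22.05.
Change in economic profit: 22.05 − 0 = 22.05.

Economic profit rises by 22.05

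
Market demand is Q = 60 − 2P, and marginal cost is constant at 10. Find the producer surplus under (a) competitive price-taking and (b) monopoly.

Competition: PS = 0; Monopoly: PS = 200

Inverting demand: P = 30 − 0.5Q.
Perfect competition: P = MC = 10, so 30 − 0.5Q = 10 and Q = 40.
PS = (10 − 10)·40 = 0.
The monopolist equates marginal revenue to marginal cost: 30 − Q = 10, so Q = 20. From demand, P = 20.
PS = (20 − 10)·20 = 200.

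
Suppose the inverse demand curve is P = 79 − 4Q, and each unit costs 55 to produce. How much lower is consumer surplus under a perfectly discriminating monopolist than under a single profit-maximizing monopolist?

A monopolist chooses Q where MR = MC. MR = 79 − 8Q; setting this equal to 55 gives Q = 3 and P = 67.
CS = ½·(79 − 67)·3 = 18.
A perfectly discriminating monopolist sells every unit with P(Q) ≥ MC(Q), so output equals the competitive quantity Q = 6. Each buyer pays their reservation price, so CS = 0 and the firm captures all surplus.
CS = 0.
Change in consumer surplus: 0 − 18 = −18.

CS falls by 18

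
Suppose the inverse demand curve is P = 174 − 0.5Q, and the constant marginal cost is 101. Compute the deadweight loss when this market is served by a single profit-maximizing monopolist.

DWL = 1332.25

Competitive firms price at marginal cost: P = 101, giving Q = 146.
Monopoly sets MR = MC: 174 − Q = 101 ⇒ Q = 73, P = 174 − 0.5·73 = 137.5.
DWL is the triangle between Q = 73 and Q = 146: ½·(146 − 73)·(137.5 − 101) = 1332.25.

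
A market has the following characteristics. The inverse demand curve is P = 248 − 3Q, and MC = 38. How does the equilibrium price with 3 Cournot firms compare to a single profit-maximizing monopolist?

Cournot: P = 90.5; Monopoly: P = 143

With 3 symmetric Cournot firms, each firm's FOC gives 248 − 12q = 38, so q = 17.5, Q = 3·17.5 = 52.5, and P = 90.5.
Monopoly sets MR = MC: 248 − 6Q = 38 ⇒ Q = 35, P = 248 − 3·35 = 143.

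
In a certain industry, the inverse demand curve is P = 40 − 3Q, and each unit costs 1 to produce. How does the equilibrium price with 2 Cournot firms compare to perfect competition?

Cournot: P = 14; Competition: P = 1

In a 2-firm Cournot equilibrium, symmetry and the first-order condition give q = (40 − 1)/(9) = 13/3. So Q = 26/3 and P = 14.
Competitive firms price at marginal cost: P = 1, giving Q = 13.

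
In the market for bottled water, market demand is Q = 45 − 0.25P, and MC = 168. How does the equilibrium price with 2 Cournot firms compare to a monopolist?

Inverting demand: P = 180 − 4Q.
With 2 symmetric Cournot firms, each firm's FOC gives 180 − 12q = 168, so q = 1, Q = 2·1 = 2, and P = 172.
A monopolist chooses Q where MR = MC. MR = 180 − 8Q; setting this equal to 168 gives Q = 1.5 and P = 174.

Cournot: P = 172; Monopoly: P = 174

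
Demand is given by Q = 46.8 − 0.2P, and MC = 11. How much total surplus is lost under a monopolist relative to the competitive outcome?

DWL = 1243.225

Inverting demand: P = 234 − 5Q.
Perfect competition: P = MC = 11, so 234 − 5Q = 11 and Q = 44.6.
A monopolist chooses Q where MR = MC. MR = 234 − 10Q; setting this equal to 11 gives Q = 22.3 and P = 122.5.
DWL is the triangle between Q = 22.3 and Q = 44.6: ½·(44.6 − 22.3)·(122.5 − 11) = 1243.225.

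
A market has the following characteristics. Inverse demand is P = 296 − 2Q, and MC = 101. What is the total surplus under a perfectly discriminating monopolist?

TS = 9506.25

With perfect price discrimination, output is the efficient level Q = 97.5 (where demand meets MC), but every buyer pays their willingness to pay: CS = 0 and PS = total surplus.
TS = 9506.25 (equal to competitive TS).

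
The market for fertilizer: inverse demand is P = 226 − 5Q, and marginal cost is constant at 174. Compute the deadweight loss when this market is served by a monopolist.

DWL = 67.6

Competitive firms price at marginal cost: P = 174, giving Q = 10.4.
Monopoly sets MR = MC: 226 − 10Q = 174 ⇒ Q = 5.2, P = 226 − 5·5.2 = 200.
DWL is the triangle between Q = 5.2 and Q = 10.4: ½·(10.4 − 5.2)·(200 − 174) = 67.6.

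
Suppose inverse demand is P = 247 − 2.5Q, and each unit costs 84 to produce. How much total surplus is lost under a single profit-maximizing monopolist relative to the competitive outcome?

DWL = 1328.45

Perfect competition: P = MC = 84, so 247 − 2.5Q = 84 and Q = 65.2.
A monopolist chooses Q where MR = MC. MR = 247 − 5Q; setting this equal to 84 gives Q = 32.6 and P = 165.5.
DWL is the triangle between Q = 32.6 and Q = 65.2: ½·(65.2 − 32.6)·(165.5 − 84) = 1328.45.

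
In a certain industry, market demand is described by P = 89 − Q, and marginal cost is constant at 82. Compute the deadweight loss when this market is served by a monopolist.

Under competition P = MC = 82, so Q = (89 − 82)/1 = 7.
The monopolist equates marginal revenue to marginal cost: 89 − 2Q = 82, so Q = 3.5. From demand, P = 85.5.
DWL is the triangle between Q = 3.5 and Q = 7: ½·(7 − 3.5)·(85.5 − 82) = 6.125.

DWL = 6.125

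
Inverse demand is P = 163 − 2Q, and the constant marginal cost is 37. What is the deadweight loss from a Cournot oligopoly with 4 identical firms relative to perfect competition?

Competitive firms price at marginal cost: P = 37, giving Q = 63.
With 4 symmetric Cournot firms, each firm's FOC gives 163 − 10q = 37, so q = 12.6, Q = 4·12.6 = 50.4, and P = 62.2.
DWL is the triangle between Q = 50.4 and Q = 63: ½·(63 − 50.4)·(62.2 − 37) = 158.76.

DWL = 158.76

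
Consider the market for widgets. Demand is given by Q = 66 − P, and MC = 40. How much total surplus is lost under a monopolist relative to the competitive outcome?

DWL = 84.5

Inverting demand: P = 66 − Q.
Perfect competition: P = MC = 40, so 66 − Q = 40 and Q = 26.
Monopoly sets MR = MC: 66 − 2Q = 40 ⇒ Q = 13, P = 66 − 13 = 53.
DWL is the triangle between Q = 13 and Q = 26: ½·(26 − 13)·(53 − 40) = 84.5.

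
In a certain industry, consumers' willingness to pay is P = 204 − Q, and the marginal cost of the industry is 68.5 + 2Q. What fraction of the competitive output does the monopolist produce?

Q_m/Q_c = 0.75

Monopoly sets MR = MC: 204 − 2Q = 68.5 + 2Q ⇒ Q = 33.875, P = 204 − 33.875 = 170.125.
Under competition P = MC: 204 − Q = 68.5 + 2Q ⇒ Q = 271/6, P = 953/6.
Ratio Q_m/Q_c = 33.875/(271/6) = 0.75.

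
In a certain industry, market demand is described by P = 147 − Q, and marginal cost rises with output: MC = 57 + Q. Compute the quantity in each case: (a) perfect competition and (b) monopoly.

Competition: Q = 45; Monopoly: Q = 30

Competitive equilibrium sets price equal to marginal cost: 147 − Q = 57 + Q, so Q = 45 and P = 102.
A monopolist chooses Q where MR = MC. MR = 147 − 2Q; setting this equal to 57 + Q gives Q = 30 and P = 117.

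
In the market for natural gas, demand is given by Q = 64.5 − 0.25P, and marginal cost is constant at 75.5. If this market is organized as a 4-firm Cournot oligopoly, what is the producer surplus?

PS = 1332.25

Inverting demand: P = 258 − 4Q.
In a 4-firm Cournot equilibrium, symmetry and the first-order condition give q = (258 − 75.5)/(20) = 9.125. So Q = 36.5 and P = 112.
PS = (112 − 75.5)·36.5 = 1332.25.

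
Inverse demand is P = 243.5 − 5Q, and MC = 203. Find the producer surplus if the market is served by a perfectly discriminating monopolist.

PS = 164.025

Under first-degree price discrimination the firm charges each unit its demand price and produces up to where P = MC, i.e. Q = 8.1. Consumer surplus is zero; producer surplus equals total surplus.
PS = ½·(243.5 − 203)·8.1 = 164.025.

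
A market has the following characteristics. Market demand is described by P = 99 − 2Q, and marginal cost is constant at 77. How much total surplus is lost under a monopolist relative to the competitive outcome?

Competitive firms price at marginal cost: P = 77, giving Q = 11.
Monopoly sets MR = MC: 99 − 4Q = 77 ⇒ Q = 5.5, P = 99 − 2·5.5 = 88.
DWL is the triangle between Q = 5.5 and Q = 11: ½·(11 − 5.5)·(88 − 77) = 30.25.

DWL = 30.25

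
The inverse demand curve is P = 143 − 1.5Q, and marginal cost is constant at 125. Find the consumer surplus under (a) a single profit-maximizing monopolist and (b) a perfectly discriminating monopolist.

The monopolist equates marginal revenue to marginal cost: 143 − 3Q = 125, so Q = 6. From demand, P = 134.
CS = ½·(143 − 134)·6 = 27.
A perfectly discriminating monopolist sells every unit with P(Q) ≥ MC(Q), so output equals the competitive quantity Q = 12. Each buyer pays their reservation price, so CS = 0 and the firm captures all surplus.
CS = 0.

Monopoly: CS = 27; Perfect PD: CS = 0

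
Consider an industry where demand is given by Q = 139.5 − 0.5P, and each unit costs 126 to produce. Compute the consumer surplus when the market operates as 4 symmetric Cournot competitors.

CS = 3745.44

Inverting demand: P = 279 − 2Q.
With 4 symmetric Cournot firms, each firm's FOC gives 279 − 10q = 126, so q = 15.3, Q = 4·15.3 = 61.2, and P = 156.6.
CS = ½·(279 − 156.6)·61.2 = 3745.44.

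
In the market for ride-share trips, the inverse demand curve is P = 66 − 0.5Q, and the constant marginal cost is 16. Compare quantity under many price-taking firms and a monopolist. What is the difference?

Quantity falls by 50

Under competition P = MC = 16, so Q = (66 − 16)/0.5 = 100.
The monopolist equates marginal revenue to marginal cost: 66 − Q = 16, so Q = 50. From demand, P = 41.
Change in quantity: 50 − 100 = −50.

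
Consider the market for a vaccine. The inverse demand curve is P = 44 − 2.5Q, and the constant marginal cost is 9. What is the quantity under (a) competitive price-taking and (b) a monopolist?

Competitive firms price at marginal cost: P = 9, giving Q = 14.
A monopolist chooses Q where MR = MC. MR = 44 − 5Q; setting this equal to 9 gives Q = 7 and P = 26.5.

Competition: Q = 14; Monopoly: Q = 7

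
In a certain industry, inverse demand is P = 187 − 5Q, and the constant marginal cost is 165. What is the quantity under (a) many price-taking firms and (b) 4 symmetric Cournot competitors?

Competitive firms price at marginal cost: P = 165, giving Q = 4.4.
With 4 symmetric Cournot firms, each firm's FOC gives 187 − 25q = 165, so q = 0.88, Q = 4·0.88 = 3.52, and P = 169.4.

Competition: Q = 4.4; Cournot: Q = 3.52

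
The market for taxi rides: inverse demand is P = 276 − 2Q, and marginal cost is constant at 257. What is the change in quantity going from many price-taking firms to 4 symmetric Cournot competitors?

Perfect competition: P = MC = 257, so 276 − 2Q = 257 and Q = 9.5.
Cournot with 4 identical firms: the symmetric best-response condition is 276 − 10q = 257. Each firm produces q = 1.9, total output Q = 7.6, price P = 260.8.
Change in quantity: 7.6 − 9.5 = −1.9.

Quantity falls by 1.9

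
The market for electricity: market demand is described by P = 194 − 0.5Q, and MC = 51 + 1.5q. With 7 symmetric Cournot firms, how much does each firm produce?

In a 7-firm Cournot equilibrium, symmetry and the first-order condition give q = (194 − 51)/(5.5) = 26. So Q = 182 and P = 103.

q_i = 26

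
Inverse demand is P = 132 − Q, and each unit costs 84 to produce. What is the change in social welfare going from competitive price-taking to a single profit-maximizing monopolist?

Social welfare falls by 288

Perfect competition: P = MC = 84, so 132 − Q = 84 and Q = 48.
CS = ½·(132 − 84)·48 = 1152; PS = (84 − 84)·48 = 0; TS = 1152.
The monopolist equates marginal revenue to marginal cost: 132 − 2Q = 84, so Q = 24. From demand, P = 108.
CS = ½·(132 − 108)·24 = 288; PS = (108 − 84)·24 = 576; TS = 864.
Change in social welfare: 864 − 1152 = −288.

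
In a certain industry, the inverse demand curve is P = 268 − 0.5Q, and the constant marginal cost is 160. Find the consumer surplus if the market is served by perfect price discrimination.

A perfectly discriminating monopolist sells every unit with P(Q) ≥ MC(Q), so output equals the competitive quantity Q = 216. Each buyer pays their reservation price, so CS = 0 and the firm captures all surplus.
CS = 0.

CS = 0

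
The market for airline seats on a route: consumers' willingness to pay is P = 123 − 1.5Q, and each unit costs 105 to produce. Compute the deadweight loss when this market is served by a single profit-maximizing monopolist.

Perfect competition: P = MC = 105, so 123 − 1.5Q = 105 and Q = 12.
The monopolist equates marginal revenue to marginal cost: 123 − 3Q = 105, so Q = 6. From demand, P = 114.
DWL is the triangle between Q = 6 and Q = 12: ½·(12 − 6)·(114 − 105) = 27.

DWL = 27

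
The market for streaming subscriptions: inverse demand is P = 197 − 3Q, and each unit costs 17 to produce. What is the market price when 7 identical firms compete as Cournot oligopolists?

P = 39.5

With 7 symmetric Cournot firms, each firm's FOC gives 197 − 24q = 17, so q = 7.5, Q = 7·7.5 = 52.5, and P = 39.5.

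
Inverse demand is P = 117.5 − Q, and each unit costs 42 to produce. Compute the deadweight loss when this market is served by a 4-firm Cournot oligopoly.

DWL = 114.005

Under competition P = MC = 42, so Q = (117.5 − 42)/1 = 75.5.
Cournot with 4 identical firms: the symmetric best-response condition is 117.5 − 5q = 42. Each firm produces q = 15.1, total output Q = 60.4, price P = 57.1.
DWL is the triangle between Q = 60.4 and Q = 75.5: ½·(75.5 − 60.4)·(57.1 − 42) = 114.005.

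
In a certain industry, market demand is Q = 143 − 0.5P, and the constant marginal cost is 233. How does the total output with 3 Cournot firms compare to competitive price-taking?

Cournot: Q = 19.875; Competition: Q = 26.5

Inverting demand: P = 286 − 2Q.
With 3 symmetric Cournot firms, each firm's FOC gives 286 − 8q = 233, so q = 6.625, Q = 3·6.625 = 19.875, and P = 246.25.
Under competition P = MC = 233, so Q = (286 − 233)/2 = 26.5.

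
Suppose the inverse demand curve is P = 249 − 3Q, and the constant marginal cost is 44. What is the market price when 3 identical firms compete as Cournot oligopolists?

In a 3-firm Cournot equilibrium, symmetry and the first-order condition give q = (249 − 44)/(12) = 205/12. So Q = 51.25 and P = 95.25.

P = 95.25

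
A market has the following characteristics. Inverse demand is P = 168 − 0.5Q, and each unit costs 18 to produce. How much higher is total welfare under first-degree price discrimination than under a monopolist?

Monopoly sets MR = MC: 168 − Q = 18 ⇒ Q = 150, P = 168 − 0.5·150 = 93.
CS = ½·(168 − 93)·150 = 5625; PS = (93 − 18)·150 = 11250; TS = 16875.
Under first-degree price discrimination the firm charges each unit its demand price and produces up to where P = MC, i.e. Q = 300. Consumer surplus is zero; producer surplus equals total surplus.
TS = 22500 (equal to competitive TS).
Change in total welfare: 22500 − 16875 = 5625.

TS rises by 5625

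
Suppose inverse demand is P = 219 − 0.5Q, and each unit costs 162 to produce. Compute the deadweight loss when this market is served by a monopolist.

DWL = 812.25

Perfect competition: P = MC = 162, so 219 − 0.5Q = 162 and Q = 114.
The monopolist equates marginal revenue to marginal cost: 219 − Q = 162, so Q = 57. From demand, P = 190.5.
DWL is the triangle between Q = 57 and Q = 114: ½·(114 − 57)·(190.5 − 162) = 812.25.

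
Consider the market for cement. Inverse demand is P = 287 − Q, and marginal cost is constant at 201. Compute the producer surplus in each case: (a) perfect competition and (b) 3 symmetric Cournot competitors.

Competitive firms price at marginal cost: P = 201, giving Q = 86.
PS = (201 − 201)·86 = 0.
In a 3-firm Cournot equilibrium, symmetry and the first-order condition give q = (287 − 201)/(4) = 21.5. So Q = 64.5 and P = 222.5.
PS = (222.5 − 201)·64.5 = 1386.75.

Competition: PS = 0; Cournot: PS = 1386.75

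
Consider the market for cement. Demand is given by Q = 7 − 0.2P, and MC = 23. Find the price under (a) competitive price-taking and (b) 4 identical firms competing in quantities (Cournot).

Competition: P = 23; Cournot: P = 25.4

Inverting demand: P = 35 − 5Q.
Competitive firms price at marginal cost: P = 23, giving Q = 2.4.
With 4 symmetric Cournot firms, each firm's FOC gives 35 − 25q = 23, so q = 0.48, Q = 4·0.48 = 1.92, and P = 25.4.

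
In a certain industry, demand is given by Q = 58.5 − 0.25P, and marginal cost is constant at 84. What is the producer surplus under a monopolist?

Inverting demand: P = 234 − 4Q.
Monopoly sets MR = MC: 234 − 8Q = 84 ⇒ Q = 18.75, P = 234 − 4·18.75 = 159.
PS = (159 − 84)·18.75 = 1406.25.

PS = 1406.25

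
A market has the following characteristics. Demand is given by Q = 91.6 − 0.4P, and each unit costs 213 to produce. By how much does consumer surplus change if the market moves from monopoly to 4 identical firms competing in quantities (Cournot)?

CS rises by 19.968

Inverting demand: P = 229 − 2.5Q.
The monopolist equates marginal revenue to marginal cost: 229 − 5Q = 213, so Q = 3.2. From demand, P = 221.
CS = ½·(229 − 221)·3.2 = 12.8.
Cournot with 4 identical firms: the symmetric best-response condition is 229 − 12.5q = 213. Each firm produces q = 1.28, total output Q = 5.12, price P = 216.2.
CS = ½·(229 − 216.2)·5.12 = 32.768.
Change in consumer surplus: 32.768 − 12.8 = 19.968.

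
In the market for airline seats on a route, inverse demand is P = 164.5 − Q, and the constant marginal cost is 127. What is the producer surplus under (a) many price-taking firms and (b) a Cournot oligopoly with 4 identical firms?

Competition: PS = 0; Cournot: PS = 225

Competitive firms price at marginal cost: P = 127, giving Q = 37.5.
PS = (127 − 127)·37.5 = 0.
With 4 symmetric Cournot firms, each firm's FOC gives 164.5 − 5q = 127, so q = 7.5, Q = 4·7.5 = 30, and P = 134.5.
PS = (134.5 − 127)·30 = 225.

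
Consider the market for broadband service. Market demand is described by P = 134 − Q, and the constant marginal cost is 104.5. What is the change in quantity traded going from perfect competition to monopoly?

Competitive firms price at marginal cost: P = 104.5, giving Q = 29.5.
The monopolist equates marginal revenue to marginal cost: 134 − 2Q = 104.5, so Q = 14.75. From demand, P = 119.25.
Change in quantity traded: 14.75 − 29.5 = −14.75.

Q falls by 14.75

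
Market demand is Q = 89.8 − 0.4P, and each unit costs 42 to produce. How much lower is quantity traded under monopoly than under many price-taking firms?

Quantity traded falls by 36.5

Inverting demand: P = 224.5 − 2.5Q.
Perfect competition: P = MC = 42, so 224.5 − 2.5Q = 42 and Q = 73.
The monopolist equates marginal revenue to marginal cost: 224.5 − 5Q = 42, so Q = 36.5. From demand, P = 133.25.
Change in quantity traded: 36.5 − 73 = −36.5.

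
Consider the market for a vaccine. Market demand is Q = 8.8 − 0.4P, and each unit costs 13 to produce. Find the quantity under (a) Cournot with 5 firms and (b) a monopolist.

Inverting demand: P = 22 − 2.5Q.
Cournot with 5 identical firms: the symmetric best-response condition is 22 − 15q = 13. Each firm produces q = 0.6, total output Q = 3, price P = 14.5.
A monopolist chooses Q where MR = MC. MR = 22 − 5Q; setting this equal to 13 gives Q = 1.8 and P = 17.5.

Cournot: Q = 3; Monopoly: Q = 1.8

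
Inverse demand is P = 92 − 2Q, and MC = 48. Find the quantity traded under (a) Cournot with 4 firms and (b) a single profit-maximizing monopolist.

Cournot with 4 identical firms: the symmetric best-response condition is 92 − 10q = 48. Each firm produces q = 4.4, total output Q = 17.6, price P = 56.8.
The monopolist equates marginal revenue to marginal cost: 92 − 4Q = 48, so Q = 11. From demand, P = 70.

Cournot: Q = 17.6; Monopoly: Q = 11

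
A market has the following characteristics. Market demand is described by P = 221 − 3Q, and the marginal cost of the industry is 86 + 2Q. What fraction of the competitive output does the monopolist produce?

Q_m/Q_c = 0.625

Monopoly sets MR = MC: 221 − 6Q = 86 + 2Q ⇒ Q = 16.875, P = 221 − 3·16.875 = 170.375.
Under competition P = MC: 221 − 3Q = 86 + 2Q ⇒ Q = 27, P = 140.
Ratio Q_m/Q_c = 16.875/27 = 0.625.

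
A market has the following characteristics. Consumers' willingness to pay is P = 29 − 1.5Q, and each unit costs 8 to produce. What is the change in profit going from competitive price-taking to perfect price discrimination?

Under competition P = MC = 8, so Q = (29 − 8)/1.5 = 14.
Profit = (8 − 8)·14 = 0.
With perfect price discrimination, output is the efficient level Q = 14 (where demand meets MC), but every buyer pays their willingness to pay: CS = 0 and PS = total surplus.
PS equals the full surplus area, 147. Profit = 147 = 147.
Change in profit: 147 − 0 = 147.

π rises by 147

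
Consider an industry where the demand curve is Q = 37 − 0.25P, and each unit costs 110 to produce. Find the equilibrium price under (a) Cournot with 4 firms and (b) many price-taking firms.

Inverting demand: P = 148 − 4Q.
In a 4-firm Cournot equilibrium, symmetry and the first-order condition give q = (148 − 110)/(20) = 1.9. So Q = 7.6 and P = 117.6.
Competitive firms price at marginal cost: P = 110, giving Q = 9.5.

Cournot: P = 117.6; Competition: P = 110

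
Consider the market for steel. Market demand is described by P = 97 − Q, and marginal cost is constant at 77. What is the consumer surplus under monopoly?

CS = 50

Monopoly sets MR = MC: 97 − 2Q = 77 ⇒ Q = 10, P = 97 − 10 = 87.
CS = ½·(97 − 87)·10 = 50.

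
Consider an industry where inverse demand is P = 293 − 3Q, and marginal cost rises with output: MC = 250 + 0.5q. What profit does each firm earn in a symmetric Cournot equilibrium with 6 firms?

In a 6-firm Cournot equilibrium, symmetry and the first-order condition give q = (293 − 250)/(21.5) = 2. So Q = 12 and P = 257.
Each firm's profit = 257·2 − (250·2 + ½·0.5·2²) = 13.

π_i = 13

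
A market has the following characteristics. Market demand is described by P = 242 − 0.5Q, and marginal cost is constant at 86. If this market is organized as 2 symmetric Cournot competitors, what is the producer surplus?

With 2 symmetric Cournot firms, each firm's FOC gives 242 − 1.5q = 86, so q = 104, Q = 2·104 = 208, and P = 138.
PS = (138 − 86)·208 = 10816.

PS = 10816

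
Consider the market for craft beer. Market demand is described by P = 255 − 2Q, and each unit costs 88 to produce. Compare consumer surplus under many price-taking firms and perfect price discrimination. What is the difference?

Consumer surplus falls by 6972.25

Under competition P = MC = 88, so Q = (255 − 88)/2 = 83.5.
CS = ½·(255 − 88)·83.5 = 6972.25.
A perfectly discriminating monopolist sells every unit with P(Q) ≥ MC(Q), so output equals the competitive quantity Q = 83.5. Each buyer pays their reservation price, so CS = 0 and the firm captures all surplus.
CS = 0.
Change in consumer surplus: 0 − 6972.25 = −6972.25.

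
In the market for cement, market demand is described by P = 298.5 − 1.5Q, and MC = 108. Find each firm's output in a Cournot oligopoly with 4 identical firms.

With 4 symmetric Cournot firms, each firm's FOC gives 298.5 − 7.5q = 108, so q = 25.4, Q = 4·25.4 = 101.6, and P = 146.1.

q_i = 25.4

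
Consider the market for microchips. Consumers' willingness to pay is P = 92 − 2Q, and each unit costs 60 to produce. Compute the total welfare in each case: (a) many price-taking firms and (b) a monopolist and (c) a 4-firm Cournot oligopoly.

Competition: TS = 256; Monopoly: TS = 192; Cournot: TS = 245.76

Perfect competition: P = MC = 60, so 92 − 2Q = 60 and Q = 16.
CS = ½·(92 − 60)·16 = 256; PS = (60 − 60)·16 = 0; TS = 256.
A monopolist chooses Q where MR = MC. MR = 92 − 4Q; setting this equal to 60 gives Q = 8 and P = 76.
CS = ½·(92 − 76)·8 = 64; PS = (76 − 60)·8 = 128; TS = 192.
In a 4-firm Cournot equilibrium, symmetry and the first-order condition give q = (92 − 60)/(10) = 3.2. So Q = 12.8 and P = 66.4.
CS = ½·(92 − 66.4)·12.8 = 163.84; PS = (66.4 − 60)·12.8 = 81.92; TS = 245.76.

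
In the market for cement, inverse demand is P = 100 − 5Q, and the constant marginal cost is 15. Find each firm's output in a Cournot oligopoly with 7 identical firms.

With 7 symmetric Cournot firms, each firm's FOC gives 100 − 40q = 15, so q = 2.125, Q = 7·2.125 = 14.875, and P = 25.625.

q_i = 2.125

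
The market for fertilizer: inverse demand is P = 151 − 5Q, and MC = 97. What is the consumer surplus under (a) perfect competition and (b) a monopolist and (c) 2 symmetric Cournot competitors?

Competition: CS = 291.6; Monopoly: CS = 72.9; Cournot: CS = 129.6

Perfect competition: P = MC = 97, so 151 − 5Q = 97 and Q = 10.8.
CS = ½·(151 − 97)·10.8 = 291.6.
The monopolist equates marginal revenue to marginal cost: 151 − 10Q = 97, so Q = 5.4. From demand, P = 124.
CS = ½·(151 − 124)·5.4 = 72.9.
With 2 symmetric Cournot firms, each firm's FOC gives 151 − 15q = 97, so q = 3.6, Q = 2·3.6 = 7.2, and P = 115.
CS = ½·(151 − 115)·7.2 = 129.6.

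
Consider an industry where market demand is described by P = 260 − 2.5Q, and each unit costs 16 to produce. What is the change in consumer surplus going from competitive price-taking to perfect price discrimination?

Competitive firms price at marginal cost: P = 16, giving Q = 97.6.
CS = ½·(260 − 16)·97.6 = 11907.2.
A perfectly discriminating monopolist sells every unit with P(Q) ≥ MC(Q), so output equals the competitive quantity Q = 97.6. Each buyer pays their reservation price, so CS = 0 and the firm captures all surplus.
CS = 0.
Change in consumer surplus: 0 − 11907.2 = −11907.2.

CS falls by 11907.2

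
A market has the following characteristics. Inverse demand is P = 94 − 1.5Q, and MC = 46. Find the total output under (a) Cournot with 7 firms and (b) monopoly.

With 7 symmetric Cournot firms, each firm's FOC gives 94 − 12q = 46, so q = 4, Q = 7·4 = 28, and P = 52.
The monopolist equates marginal revenue to marginal cost: 94 − 3Q = 46, so Q = 16. From demand, P = 70.

Cournot: Q = 28; Monopoly: Q = 16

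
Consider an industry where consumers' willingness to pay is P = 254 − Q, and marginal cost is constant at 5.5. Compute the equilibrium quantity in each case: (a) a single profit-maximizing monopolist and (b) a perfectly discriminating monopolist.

Monopoly sets MR = MC: 254 − 2Q = 5.5 ⇒ Q = 124.25, P = 254 − 124.25 = 129.75.
A perfectly discriminating monopolist sells every unit with P(Q) ≥ MC(Q), so output equals the competitive quantity Q = 248.5. Each buyer pays their reservation price, so CS = 0 and the firm captures all surplus.

Monopoly: Q = 124.25; Perfect PD: Q = 248.5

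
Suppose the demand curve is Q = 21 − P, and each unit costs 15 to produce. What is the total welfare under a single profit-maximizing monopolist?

TS = 13.5

Inverting demand: P = 21 − Q.
Monopoly sets MR = MC: 21 − 2Q = 15 ⇒ Q = 3, P = 21 − 3 = 18.
CS = ½·(21 − 18)·3 = 4.5; PS = (18 − 15)·3 = 9; TS = 13.5.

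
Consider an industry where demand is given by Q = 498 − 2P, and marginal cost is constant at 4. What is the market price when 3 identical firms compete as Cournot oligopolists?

Inverting demand: P = 249 − 0.5Q.
In a 3-firm Cournot equilibrium, symmetry and the first-order condition give q = (249 − 4)/(2) = 122.5. So Q = 367.5 and P = 65.25.

P = 65.25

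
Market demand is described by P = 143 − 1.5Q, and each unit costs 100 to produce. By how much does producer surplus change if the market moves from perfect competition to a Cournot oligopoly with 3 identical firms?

Competitive firms price at marginal cost: P = 100, giving Q = 86/3.
PS = (100 − 100)·86/3 = 0.
Cournot with 3 identical firms: the symmetric best-response condition is 143 − 6q = 100. Each firm produces q = 43/6, total output Q = 21.5, price P = 110.75.
PS = (110.75 − 100)·21.5 = 231.125.
Change in producer surplus: 231.125 − 0 = 231.125.

Producer surplus rises by 231.125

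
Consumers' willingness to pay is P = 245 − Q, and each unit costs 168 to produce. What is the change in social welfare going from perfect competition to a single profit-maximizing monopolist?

Competitive firms price at marginal cost: P = 168, giving Q = 77.
CS = ½·(245 − 168)·77 = 2964.5; PS = (168 − 168)·77 = 0; TS = 2964.5.
A monopolist chooses Q where MR = MC. MR = 245 − 2Q; setting this equal to 168 gives Q = 38.5 and P = 206.5.
CS = ½·(245 − 206.5)·38.5 = 741.125; PS = (206.5 − 168)·38.5 = 1482.25; TS = 2223.375.
Change in social welfare: 2223.375 − 2964.5 = −741.125.

TS falls by 741.125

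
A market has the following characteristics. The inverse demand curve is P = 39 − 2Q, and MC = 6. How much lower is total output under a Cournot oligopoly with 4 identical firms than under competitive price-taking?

Total output falls by 3.3

Competitive firms price at marginal cost: P = 6, giving Q = 16.5.
With 4 symmetric Cournot firms, each firm's FOC gives 39 − 10q = 6, so q = 3.3, Q = 4·3.3 = 13.2, and P = 12.6.
Change in total output: 13.2 − 16.5 = −3.3.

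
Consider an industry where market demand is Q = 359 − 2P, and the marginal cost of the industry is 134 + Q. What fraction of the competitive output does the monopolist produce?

Inverting demand: P = 179.5 − 0.5Q.
Monopoly sets MR = MC: 179.5 − Q = 134 + Q ⇒ Q = 22.75, P = 179.5 − 0.5·22.75 = 168.125.
Under competition P = MC: 179.5 − 0.5Q = 134 + Q ⇒ Q = 91/3, P = 493/3.
Ratio Q_m/Q_c = 22.75/(91/3) = 0.75.

Q_m/Q_c = 0.75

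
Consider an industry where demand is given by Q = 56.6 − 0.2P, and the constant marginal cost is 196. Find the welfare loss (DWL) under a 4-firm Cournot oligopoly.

Inverting demand: P = 283 − 5Q.
Competitive firms price at marginal cost: P = 196, giving Q = 17.4.
Cournot with 4 identical firms: the symmetric best-response condition is 283 − 25q = 196. Each firm produces q = 3.48, total output Q = 13.92, price P = 213.4.
DWL is the triangle between Q = 13.92 and Q = 17.4: ½·(17.4 − 13.92)·(213.4 − 196) = 30.276.

DWL = 30.276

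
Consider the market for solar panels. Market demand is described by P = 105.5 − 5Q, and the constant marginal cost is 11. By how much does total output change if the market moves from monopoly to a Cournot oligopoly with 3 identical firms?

Total output rises by 4.725

A monopolist chooses Q where MR = MC. MR = 105.5 − 10Q; setting this equal to 11 gives Q = 9.45 and P = 58.25.
Cournot with 3 identical firms: the symmetric best-response condition is 105.5 − 20q = 11. Each firm produces q = 4.725, total output Q = 14.175, price P = 34.625.
Change in total output: 14.175 − 9.45 = 4.725.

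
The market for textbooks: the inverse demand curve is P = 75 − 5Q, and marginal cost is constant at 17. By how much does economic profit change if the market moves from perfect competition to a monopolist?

π rises by 168.2

Perfect competition: P = MC = 17, so 75 − 5Q = 17 and Q = 11.6.
Profit = (17 − 17)·11.6 = 0.
A monopolist chooses Q where MR = MC. MR = 75 − 10Q; setting this equal to 17 gives Q = 5.8 and P = 46.
Profit = (46 − 17)·5.8 = 168.2.
Change in economic profit: 168.2 − 0 = 168.2.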